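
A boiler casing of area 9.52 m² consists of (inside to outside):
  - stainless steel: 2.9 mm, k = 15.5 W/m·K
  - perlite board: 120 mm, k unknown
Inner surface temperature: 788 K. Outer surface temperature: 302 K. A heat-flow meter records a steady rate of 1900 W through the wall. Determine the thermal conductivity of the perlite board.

Thermal resistances in series:
R_stainless steel = L/(kA) = 0.0029/(15.5×9.52) = 1.965×10^-5 K/W
Sum of known resistances R_other = 1.965×10^-5 K/W
Total R = ΔT/Q = 486/1900 = 0.2558 K/W
R_perlite board = R_total − R_other = 0.2558 K/W
k = L/(R·A) = 0.12/(0.2558×9.52)

k ≈ 0.0493 W/(m·K)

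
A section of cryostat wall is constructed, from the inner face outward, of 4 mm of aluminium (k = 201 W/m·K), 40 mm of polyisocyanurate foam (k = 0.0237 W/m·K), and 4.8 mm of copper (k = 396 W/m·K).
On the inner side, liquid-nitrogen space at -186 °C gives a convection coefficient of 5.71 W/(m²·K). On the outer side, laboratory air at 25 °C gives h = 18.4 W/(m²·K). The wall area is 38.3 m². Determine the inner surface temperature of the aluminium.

Treating each layer as a thermal resistance in series:
R_inner film = 1/(h_i·A) = 1/(5.71×38.3) = 0.004573 K/W
R_aluminium = L/(kA) = 0.004/(201×38.3) = 5.196×10^-7 K/W
R_polyisocyanurate foam = L/(kA) = 0.04/(0.0237×38.3) = 0.04407 K/W
R_copper = L/(kA) = 0.0048/(396×38.3) = 3.165×10^-7 K/W
R_outer film = 1/(h_o·A) = 1/(18.4×38.3) = 0.001419 K/W
R_total = 0.05006 K/W;  Q = ΔT/R_total = 211/0.05006 = 4215 W
T_interface = T_inner + Q·ΣR(inner→interface) = -186 + 4210×0.004573

T ≈ -167 °C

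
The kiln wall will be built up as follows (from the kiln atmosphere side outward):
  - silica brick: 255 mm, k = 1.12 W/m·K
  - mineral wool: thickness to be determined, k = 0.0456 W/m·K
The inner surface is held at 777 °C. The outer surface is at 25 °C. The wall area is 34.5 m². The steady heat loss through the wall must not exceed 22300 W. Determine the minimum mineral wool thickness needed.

L ≈ 42.7 mm

Series thermal resistances:
R_silica brick = L/(kA) = 0.255/(1.12×34.5) = 0.006599 K/W
Sum of the known resistances R_other = 0.006599 K/W
Required total resistance R_tot = ΔT/Q_allow = 752/22300 = 0.03372 K/W
R_mineral wool = R_tot − R_other = 0.02712 K/W
L = R·k·A = 0.02712×0.0456×34.5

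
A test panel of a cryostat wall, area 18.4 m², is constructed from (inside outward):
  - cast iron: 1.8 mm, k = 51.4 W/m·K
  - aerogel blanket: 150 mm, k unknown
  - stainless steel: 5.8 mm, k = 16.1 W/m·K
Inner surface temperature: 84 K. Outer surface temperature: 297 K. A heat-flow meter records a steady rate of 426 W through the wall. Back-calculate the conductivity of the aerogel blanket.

k ≈ 0.0163 W/(m·K)

Using the resistance-network approach (series):
R_cast iron = L/(kA) = 0.0018/(51.4×18.4) = 1.903×10^-6 K/W
R_stainless steel = L/(kA) = 0.0058/(16.1×18.4) = 1.958×10^-5 K/W
Sum of known resistances R_other = 2.148×10^-5 K/W
Total R = ΔT/Q = 213/426 = 0.5 K/W
R_aerogel blanket = R_total − R_other = 0.5 K/W
k = L/(R·A) = 0.15/(0.5×18.4)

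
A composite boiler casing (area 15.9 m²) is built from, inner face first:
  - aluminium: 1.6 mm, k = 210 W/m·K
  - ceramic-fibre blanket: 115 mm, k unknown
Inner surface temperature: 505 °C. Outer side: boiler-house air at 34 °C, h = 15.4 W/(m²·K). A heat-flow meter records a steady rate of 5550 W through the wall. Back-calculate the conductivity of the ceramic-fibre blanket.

Model the wall as resistances in series:
R_aluminium = L/(kA) = 0.0016/(210×15.9) = 4.792×10^-7 K/W
R_outer film = 1/(h_o·A) = 1/(15.4×15.9) = 0.004084 K/W
Sum of known resistances R_other = 0.004084 K/W
Total R = ΔT/Q = 471/5550 = 0.08486 K/W
R_ceramic-fibre blanket = R_total − R_other = 0.08078 K/W
k = L/(R·A) = 0.115/(0.08078×15.9)

k ≈ 0.0895 W/(m·K)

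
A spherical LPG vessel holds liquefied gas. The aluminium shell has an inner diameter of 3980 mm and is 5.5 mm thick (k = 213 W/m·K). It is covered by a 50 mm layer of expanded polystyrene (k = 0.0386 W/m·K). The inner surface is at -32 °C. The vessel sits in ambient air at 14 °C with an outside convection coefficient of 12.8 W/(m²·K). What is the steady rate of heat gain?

Radial (spherical) resistances in series:
R_aluminium shell = (1/1.99 − 1/1.9955)/(4π×213) = 5.175×10^-7 K/W
R_expanded polystyrene = (1/1.9955 − 1/2.0455)/(4π×0.0386) = 0.02525 K/W
R_outer film = 1/(h·4πr_o²) = 1/(12.8×4π×2.0455²) = 0.001486 K/W
R_total = 0.02674 K/W
Q = ΔT/R_total = 46/0.02674

Q ≈ 1720 W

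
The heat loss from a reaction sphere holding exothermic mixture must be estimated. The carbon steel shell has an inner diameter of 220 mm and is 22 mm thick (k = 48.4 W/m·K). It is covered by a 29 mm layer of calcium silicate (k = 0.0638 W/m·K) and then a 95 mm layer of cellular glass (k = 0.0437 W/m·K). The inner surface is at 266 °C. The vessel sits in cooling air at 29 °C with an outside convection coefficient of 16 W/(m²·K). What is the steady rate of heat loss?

Q ≈ 39.6 W

Spherical conduction: R = (1/r_in − 1/r_out)/(4πk) per layer; series-sum.
R_carbon steel shell = (1/0.11 − 1/0.132)/(4π×48.4) = 0.002491 K/W
R_calcium silicate = (1/0.132 − 1/0.161)/(4π×0.0638) = 1.702 K/W
R_cellular glass = (1/0.161 − 1/0.256)/(4π×0.0437) = 4.197 K/W
R_outer film = 1/(h·4πr_o²) = 1/(16×4π×0.256²) = 0.07589 K/W
R_total = 5.978 K/W
Q = ΔT/R_total = 237/5.978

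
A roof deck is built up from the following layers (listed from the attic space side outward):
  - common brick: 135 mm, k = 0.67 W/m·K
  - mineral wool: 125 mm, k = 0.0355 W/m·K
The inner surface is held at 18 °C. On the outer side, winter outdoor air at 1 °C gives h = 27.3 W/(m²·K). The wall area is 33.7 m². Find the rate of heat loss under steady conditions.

Q ≈ 152 W

Using the resistance-network approach (series):
R_common brick = L/(kA) = 0.135/(0.67×33.7) = 0.005979 K/W
R_mineral wool = L/(kA) = 0.125/(0.0355×33.7) = 0.1045 K/W
R_outer film = 1/(h_o·A) = 1/(27.3×33.7) = 0.001087 K/W
R_total = 0.1116 K/W
Q = ΔT / R_total = 17 / 0.1116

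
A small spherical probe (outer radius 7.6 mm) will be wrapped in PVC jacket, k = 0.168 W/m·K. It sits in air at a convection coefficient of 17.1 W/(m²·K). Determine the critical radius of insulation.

For a sphere r_cr = 2k/h = 2×0.168/17.1
r_cr = 19.6 mm; since the bare radius (7.6 mm) is below r_cr, adding a thin layer of insulation will *increase* heat loss.

r_cr ≈ 19.6 mm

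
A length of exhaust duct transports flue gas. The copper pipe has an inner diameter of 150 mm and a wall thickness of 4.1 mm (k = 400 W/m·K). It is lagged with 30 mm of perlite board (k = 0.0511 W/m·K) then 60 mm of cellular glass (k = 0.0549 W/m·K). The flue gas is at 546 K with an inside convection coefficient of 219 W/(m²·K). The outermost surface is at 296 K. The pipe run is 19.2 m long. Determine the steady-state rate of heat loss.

Radial resistances (cylindrical: R_cond = ln(r_o/r_i)/(2πkL), R_conv = 1/(h·2πrL)):
R_inner film = 1/(h_i·2πr₁L) = 1/(219×2π×0.075×19.2) = 5.047×10^-4 K/W
R_copper pipe wall = ln(79.1/75)/(2π×400×19.2) = 1.103×10^-6 K/W
R_perlite board = ln(109.1/79.1)/(2π×0.0511×19.2) = 0.05216 K/W
R_cellular glass = ln(169.1/109.1)/(2π×0.0549×19.2) = 0.06617 K/W
R_total = 0.1188 K/W
Q = ΔT/R_total = 250/0.1188

Q ≈ 2100 W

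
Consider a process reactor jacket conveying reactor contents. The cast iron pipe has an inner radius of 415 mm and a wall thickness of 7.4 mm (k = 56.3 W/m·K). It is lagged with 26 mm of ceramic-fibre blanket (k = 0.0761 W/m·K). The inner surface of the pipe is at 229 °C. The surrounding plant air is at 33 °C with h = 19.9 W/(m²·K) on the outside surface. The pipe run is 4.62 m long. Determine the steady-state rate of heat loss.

For a radial system each layer contributes R = ln(r_out/r_in)/(2πkL); films add R = 1/(hA).
R_cast iron pipe wall = ln(422.4/415)/(2π×56.3×4.62) = 1.081×10^-5 K/W
R_ceramic-fibre blanket = ln(448.4/422.4)/(2π×0.0761×4.62) = 0.02704 K/W
R_outer film = 1/(h_o·2πr_oL) = 1/(19.9×2π×0.4484×4.62) = 0.003861 K/W
R_total = 0.03091 K/W
Q = ΔT/R_total = 196/0.03091

Q ≈ 6340 W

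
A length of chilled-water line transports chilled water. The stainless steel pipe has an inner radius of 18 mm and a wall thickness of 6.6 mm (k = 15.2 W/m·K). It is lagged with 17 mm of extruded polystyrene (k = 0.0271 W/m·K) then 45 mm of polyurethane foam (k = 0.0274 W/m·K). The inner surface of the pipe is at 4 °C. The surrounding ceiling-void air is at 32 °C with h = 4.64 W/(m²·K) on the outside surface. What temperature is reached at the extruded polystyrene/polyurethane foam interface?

Treating each annulus and film as a series resistance:
R_stainless steel pipe wall = ln(24.6/18)/(2π×15.2×1) = 0.003271 K/W
R_extruded polystyrene = ln(41.6/24.6)/(2π×0.0271×1) = 3.085 K/W
R_polyurethane foam = ln(86.6/41.6)/(2π×0.0274×1) = 4.259 K/W
R_outer film = 1/(h_o·2πr_oL) = 1/(4.64×2π×0.0866×1) = 0.3961 K/W
R_total = 7.744 K/W
Q = ΔT/R_total = 28/7.744
Q = 3.62 W/m
T_interface = T_inner + Q·ΣR(inner→interface) = 4 + 3.62×3.089

T ≈ 15.2 °C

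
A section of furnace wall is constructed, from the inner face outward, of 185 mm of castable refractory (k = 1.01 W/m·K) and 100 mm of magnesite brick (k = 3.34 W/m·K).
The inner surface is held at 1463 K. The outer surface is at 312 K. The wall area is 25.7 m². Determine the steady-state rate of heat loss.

Q ≈ 139000 W

Treating each layer as a thermal resistance in series:
R_castable refractory = L/(kA) = 0.185/(1.01×25.7) = 0.007127 K/W
R_magnesite brick = L/(kA) = 0.1/(3.34×25.7) = 0.001165 K/W
R_total = 0.008292 K/W
Q = ΔT / R_total = 1151 / 0.008292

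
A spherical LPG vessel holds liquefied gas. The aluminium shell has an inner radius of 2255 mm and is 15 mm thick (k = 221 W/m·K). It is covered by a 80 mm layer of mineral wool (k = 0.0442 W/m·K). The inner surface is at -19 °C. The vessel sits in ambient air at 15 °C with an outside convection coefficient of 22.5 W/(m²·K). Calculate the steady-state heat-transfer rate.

Q ≈ 1230 W

Each spherical layer contributes R = (1/r_i − 1/r_o)/(4πk):
R_aluminium shell = (1/2.255 − 1/2.27)/(4π×221) = 1.055×10^-6 K/W
R_mineral wool = (1/2.27 − 1/2.35)/(4π×0.0442) = 0.027 K/W
R_outer film = 1/(h·4πr_o²) = 1/(22.5×4π×2.35²) = 6.404×10^-4 K/W
R_total = 0.02764 K/W
Q = ΔT/R_total = 34/0.02764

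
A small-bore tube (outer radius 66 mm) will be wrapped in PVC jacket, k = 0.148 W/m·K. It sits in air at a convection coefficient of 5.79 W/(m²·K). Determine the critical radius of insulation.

For a cylinder r_cr = k/h = 0.148/5.79
r_cr = 25.6 mm; since the bare radius (66 mm) is above r_cr, any added insulation will reduce heat loss.

r_cr ≈ 25.6 mm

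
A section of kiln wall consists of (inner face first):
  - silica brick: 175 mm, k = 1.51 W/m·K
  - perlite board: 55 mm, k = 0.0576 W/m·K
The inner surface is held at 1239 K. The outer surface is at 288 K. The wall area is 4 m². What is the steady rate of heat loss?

Treating each layer as a thermal resistance in series:
R_silica brick = L/(kA) = 0.175/(1.51×4) = 0.02897 K/W
R_perlite board = L/(kA) = 0.055/(0.0576×4) = 0.2387 K/W
R_total = 0.2677 K/W
Q = ΔT / R_total = 951 / 0.2677

Q ≈ 3550 W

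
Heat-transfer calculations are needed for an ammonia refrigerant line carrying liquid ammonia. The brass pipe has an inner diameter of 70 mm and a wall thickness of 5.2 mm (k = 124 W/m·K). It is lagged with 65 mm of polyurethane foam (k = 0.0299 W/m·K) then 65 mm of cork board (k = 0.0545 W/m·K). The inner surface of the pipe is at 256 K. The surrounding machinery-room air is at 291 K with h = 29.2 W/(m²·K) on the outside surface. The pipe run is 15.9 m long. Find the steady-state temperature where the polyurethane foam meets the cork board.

T ≈ 283 K

Per-layer cylindrical resistances, series-summed:
R_brass pipe wall = ln(40.2/35)/(2π×124×15.9) = 1.118×10^-5 K/W
R_polyurethane foam = ln(105.2/40.2)/(2π×0.0299×15.9) = 0.3221 K/W
R_cork board = ln(170.2/105.2)/(2π×0.0545×15.9) = 0.08836 K/W
R_outer film = 1/(h_o·2πr_oL) = 1/(29.2×2π×0.1702×15.9) = 0.002014 K/W
R_total = 0.4124 K/W
Q = ΔT/R_total = 35/0.4124
Q = 84.9 W
T_interface = T_inner + Q·ΣR(inner→interface) = 256 + 84.9×0.3221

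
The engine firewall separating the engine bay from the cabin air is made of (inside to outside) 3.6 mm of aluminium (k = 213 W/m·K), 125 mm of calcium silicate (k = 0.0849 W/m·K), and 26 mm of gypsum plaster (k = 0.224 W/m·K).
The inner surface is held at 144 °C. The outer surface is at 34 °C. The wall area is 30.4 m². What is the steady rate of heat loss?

Using the resistance-network approach (series):
R_aluminium = L/(kA) = 0.0036/(213×30.4) = 5.56×10^-7 K/W
R_calcium silicate = L/(kA) = 0.125/(0.0849×30.4) = 0.04843 K/W
R_gypsum plaster = L/(kA) = 0.026/(0.224×30.4) = 0.003818 K/W
R_total = 0.05225 K/W
Q = ΔT / R_total = 110 / 0.05225

Q ≈ 2110 W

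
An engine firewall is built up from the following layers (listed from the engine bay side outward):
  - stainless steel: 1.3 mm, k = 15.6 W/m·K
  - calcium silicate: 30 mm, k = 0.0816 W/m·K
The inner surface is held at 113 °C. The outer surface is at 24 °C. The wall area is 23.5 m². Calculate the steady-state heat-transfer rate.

Q ≈ 5690 W

Model the wall as resistances in series:
R_stainless steel = L/(kA) = 0.0013/(15.6×23.5) = 3.546×10^-6 K/W
R_calcium silicate = L/(kA) = 0.03/(0.0816×23.5) = 0.01564 K/W
R_total = 0.01565 K/W
Q = ΔT / R_total = 89 / 0.01565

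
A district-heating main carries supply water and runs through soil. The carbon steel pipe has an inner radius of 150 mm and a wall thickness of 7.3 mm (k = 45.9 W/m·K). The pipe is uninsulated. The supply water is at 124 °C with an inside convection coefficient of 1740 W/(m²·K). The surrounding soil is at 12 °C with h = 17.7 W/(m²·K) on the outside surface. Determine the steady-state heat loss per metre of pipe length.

q′ ≈ 1930 W/m

Radial resistances (cylindrical: R_cond = ln(r_o/r_i)/(2πkL), R_conv = 1/(h·2πrL)):
R_inner film = 1/(h_i·2πr₁L) = 1/(1740×2π×0.15×1) = 6.098×10^-4 K/W
R_carbon steel pipe wall = ln(157.3/150)/(2π×45.9×1) = 1.648×10^-4 K/W
R_outer film = 1/(h_o·2πr_oL) = 1/(17.7×2π×0.1573×1) = 0.05716 K/W
R_total = 0.05794 K/W
Q = ΔT/R_total = 112/0.05794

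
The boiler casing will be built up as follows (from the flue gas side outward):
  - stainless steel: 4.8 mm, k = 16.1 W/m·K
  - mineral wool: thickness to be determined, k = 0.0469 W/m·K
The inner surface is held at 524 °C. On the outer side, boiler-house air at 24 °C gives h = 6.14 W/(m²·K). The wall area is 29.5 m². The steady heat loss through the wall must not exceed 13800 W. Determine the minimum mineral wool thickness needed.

Model the wall as resistances in series:
R_stainless steel = L/(kA) = 0.0048/(16.1×29.5) = 1.011×10^-5 K/W
R_outer film = 1/(h_o·A) = 1/(6.14×29.5) = 0.005521 K/W
Sum of the known resistances R_other = 0.005531 K/W
Required total resistance R_tot = ΔT/Q_allow = 500/13800 = 0.03623 K/W
R_mineral wool = R_tot − R_other = 0.0307 K/W
L = R·k·A = 0.0307×0.0469×29.5

L ≈ 42.5 mm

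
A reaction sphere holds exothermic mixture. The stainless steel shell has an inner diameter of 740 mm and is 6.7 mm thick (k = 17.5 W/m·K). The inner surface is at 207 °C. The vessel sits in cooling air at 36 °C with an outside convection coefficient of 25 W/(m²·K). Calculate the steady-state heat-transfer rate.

Q ≈ 7550 W

For a spherical shell R = (1/r₁ − 1/r₂)/(4πk); film R = 1/(h·4πr²). In series:
R_stainless steel shell = (1/0.37 − 1/0.3767)/(4π×17.5) = 2.186×10^-4 K/W
R_outer film = 1/(h·4πr_o²) = 1/(25×4π×0.3767²) = 0.02243 K/W
R_total = 0.02265 K/W
Q = ΔT/R_total = 171/0.02265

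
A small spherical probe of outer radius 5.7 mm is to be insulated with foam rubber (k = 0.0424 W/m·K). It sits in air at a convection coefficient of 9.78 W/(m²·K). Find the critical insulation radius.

For a sphere r_cr = 2k/h = 2×0.0424/9.78
r_cr = 8.67 mm; since the bare radius (5.7 mm) is below r_cr, adding a thin layer of insulation will *increase* heat loss.

r_cr ≈ 8.67 mm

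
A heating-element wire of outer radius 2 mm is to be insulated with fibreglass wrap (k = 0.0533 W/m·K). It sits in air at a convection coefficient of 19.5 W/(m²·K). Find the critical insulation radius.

r_cr ≈ 2.73 mm

For a cylinder r_cr = k/h = 0.0533/19.5
r_cr = 2.73 mm; since the bare radius (2 mm) is below r_cr, adding a thin layer of insulation will *increase* heat loss.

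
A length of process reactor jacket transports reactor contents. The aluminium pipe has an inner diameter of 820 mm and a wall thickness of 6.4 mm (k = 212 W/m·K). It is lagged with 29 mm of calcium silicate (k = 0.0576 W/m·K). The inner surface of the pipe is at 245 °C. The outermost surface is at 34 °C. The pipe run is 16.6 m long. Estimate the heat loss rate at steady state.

Q ≈ 18800 W

Treating each annulus and film as a series resistance:
R_aluminium pipe wall = ln(416.4/410)/(2π×212×16.6) = 7.005×10^-7 K/W
R_calcium silicate = ln(445.4/416.4)/(2π×0.0576×16.6) = 0.01121 K/W
R_total = 0.01121 K/W
Q = ΔT/R_total = 211/0.01121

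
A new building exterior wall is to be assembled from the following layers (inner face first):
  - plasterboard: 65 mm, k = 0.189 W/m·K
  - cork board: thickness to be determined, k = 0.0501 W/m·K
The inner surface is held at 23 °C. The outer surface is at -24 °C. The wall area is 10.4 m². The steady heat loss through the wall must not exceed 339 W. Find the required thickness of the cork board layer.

L ≈ 55 mm

Model the wall as resistances in series:
R_plasterboard = L/(kA) = 0.065/(0.189×10.4) = 0.03307 K/W
Sum of the known resistances R_other = 0.03307 K/W
Required total resistance R_tot = ΔT/Q_allow = 47/339 = 0.1386 K/W
R_cork board = R_tot − R_other = 0.1056 K/W
L = R·k·A = 0.1056×0.0501×10.4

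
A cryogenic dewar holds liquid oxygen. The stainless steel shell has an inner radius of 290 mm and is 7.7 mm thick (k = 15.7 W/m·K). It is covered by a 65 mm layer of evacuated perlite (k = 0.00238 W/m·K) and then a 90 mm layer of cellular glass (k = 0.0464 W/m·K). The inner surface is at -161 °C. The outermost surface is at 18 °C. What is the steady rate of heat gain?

Q ≈ 8.5 W

For a spherical shell R = (1/r₁ − 1/r₂)/(4πk); film R = 1/(h·4πr²). In series:
R_stainless steel shell = (1/0.29 − 1/0.2977)/(4π×15.7) = 4.521×10^-4 K/W
R_evacuated perlite = (1/0.2977 − 1/0.3627)/(4π×0.00238) = 20.13 K/W
R_cellular glass = (1/0.3627 − 1/0.4527)/(4π×0.0464) = 0.9401 K/W
R_total = 21.07 K/W
Q = ΔT/R_total = 179/21.07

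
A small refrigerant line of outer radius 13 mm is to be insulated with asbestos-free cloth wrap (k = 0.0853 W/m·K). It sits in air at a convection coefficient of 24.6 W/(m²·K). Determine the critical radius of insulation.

r_cr ≈ 3.47 mm

For a cylinder r_cr = k/h = 0.0853/24.6
r_cr = 3.47 mm; since the bare radius (13 mm) is above r_cr, any added insulation will reduce heat loss.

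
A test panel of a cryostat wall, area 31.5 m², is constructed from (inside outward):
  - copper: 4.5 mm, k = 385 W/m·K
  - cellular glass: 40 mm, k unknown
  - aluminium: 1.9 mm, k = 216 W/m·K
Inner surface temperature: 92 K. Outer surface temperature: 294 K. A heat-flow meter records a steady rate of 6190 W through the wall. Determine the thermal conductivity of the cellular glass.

Using the resistance-network approach (series):
R_copper = L/(kA) = 0.0045/(385×31.5) = 3.711×10^-7 K/W
R_aluminium = L/(kA) = 0.0019/(216×31.5) = 2.792×10^-7 K/W
Sum of known resistances R_other = 6.503×10^-7 K/W
Total R = ΔT/Q = 202/6190 = 0.03263 K/W
R_cellular glass = R_total − R_other = 0.03263 K/W
k = L/(R·A) = 0.04/(0.03263×31.5)

k ≈ 0.0389 W/(m·K)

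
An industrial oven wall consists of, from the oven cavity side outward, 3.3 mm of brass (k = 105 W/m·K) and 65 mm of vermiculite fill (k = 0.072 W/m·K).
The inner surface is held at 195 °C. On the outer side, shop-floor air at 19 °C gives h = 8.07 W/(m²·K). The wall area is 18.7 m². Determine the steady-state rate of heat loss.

Treating each layer as a thermal resistance in series:
R_brass = L/(kA) = 0.0033/(105×18.7) = 1.681×10^-6 K/W
R_vermiculite fill = L/(kA) = 0.065/(0.072×18.7) = 0.04828 K/W
R_outer film = 1/(h_o·A) = 1/(8.07×18.7) = 0.006627 K/W
R_total = 0.05491 K/W
Q = ΔT / R_total = 176 / 0.05491

Q ≈ 3210 W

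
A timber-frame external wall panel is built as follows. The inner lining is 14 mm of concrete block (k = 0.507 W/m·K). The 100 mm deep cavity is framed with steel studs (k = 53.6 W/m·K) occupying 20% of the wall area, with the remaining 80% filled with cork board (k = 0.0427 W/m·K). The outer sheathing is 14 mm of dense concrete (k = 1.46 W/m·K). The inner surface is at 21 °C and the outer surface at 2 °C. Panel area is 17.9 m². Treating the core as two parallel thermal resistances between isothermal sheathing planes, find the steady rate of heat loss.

Q ≈ 7310 W

Sheathing layers in series; stud and cavity paths in parallel between them.
R_inner = 0.014/(0.507×17.9) = 0.001543 K/W
R_stud  = 0.1/(53.6×0.2×17.9) = 5.211×10^-4 K/W
R_cav   = 0.1/(0.0427×0.8×17.9) = 0.1635 K/W
1/R_core = 1/R_stud + 1/R_cav → R_core = 5.195×10^-4 K/W
R_outer = 0.014/(1.46×17.9) = 5.357×10^-4 K/W
R_total = 0.002598 K/W
Q = ΔT/R_total = 19/0.002598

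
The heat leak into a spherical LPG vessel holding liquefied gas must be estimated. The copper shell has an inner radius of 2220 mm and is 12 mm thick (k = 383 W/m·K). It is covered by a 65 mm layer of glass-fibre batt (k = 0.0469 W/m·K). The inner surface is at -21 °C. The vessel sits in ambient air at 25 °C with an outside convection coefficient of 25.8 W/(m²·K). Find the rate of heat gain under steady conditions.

Radial (spherical) resistances in series:
R_copper shell = (1/2.22 − 1/2.232)/(4π×383) = 5.032×10^-7 K/W
R_glass-fibre batt = (1/2.232 − 1/2.297)/(4π×0.0469) = 0.02151 K/W
R_outer film = 1/(h·4πr_o²) = 1/(25.8×4π×2.297²) = 5.846×10^-4 K/W
R_total = 0.0221 K/W
Q = ΔT/R_total = 46/0.0221

Q ≈ 2080 W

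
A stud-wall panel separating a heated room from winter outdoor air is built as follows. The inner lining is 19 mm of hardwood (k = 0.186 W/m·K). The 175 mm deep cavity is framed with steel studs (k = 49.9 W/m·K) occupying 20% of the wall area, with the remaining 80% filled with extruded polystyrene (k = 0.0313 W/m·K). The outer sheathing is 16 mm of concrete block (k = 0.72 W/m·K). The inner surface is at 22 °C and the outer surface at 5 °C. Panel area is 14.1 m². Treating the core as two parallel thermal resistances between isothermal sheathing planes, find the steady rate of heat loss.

Sheathing layers in series; stud and cavity paths in parallel between them.
R_inner = 0.019/(0.186×14.1) = 0.007245 K/W
R_stud  = 0.175/(49.9×0.2×14.1) = 0.001244 K/W
R_cav   = 0.175/(0.0313×0.8×14.1) = 0.4957 K/W
1/R_core = 1/R_stud + 1/R_cav → R_core = 0.001241 K/W
R_outer = 0.016/(0.72×14.1) = 0.001576 K/W
R_total = 0.01006 K/W
Q = ΔT/R_total = 17/0.01006

Q ≈ 1690 W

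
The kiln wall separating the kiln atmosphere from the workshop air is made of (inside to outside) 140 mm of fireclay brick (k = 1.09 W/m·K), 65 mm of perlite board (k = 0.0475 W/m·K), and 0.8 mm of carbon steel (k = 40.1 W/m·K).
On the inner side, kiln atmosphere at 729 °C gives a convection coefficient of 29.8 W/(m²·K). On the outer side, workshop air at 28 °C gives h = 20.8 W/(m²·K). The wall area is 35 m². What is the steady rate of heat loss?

Model the wall as resistances in series:
R_inner film = 1/(h_i·A) = 1/(29.8×35) = 9.588×10^-4 K/W
R_fireclay brick = L/(kA) = 0.14/(1.09×35) = 0.00367 K/W
R_perlite board = L/(kA) = 0.065/(0.0475×35) = 0.0391 K/W
R_carbon steel = L/(kA) = 0.0008/(40.1×35) = 5.7×10^-7 K/W
R_outer film = 1/(h_o·A) = 1/(20.8×35) = 0.001374 K/W
R_total = 0.0451 K/W
Q = ΔT / R_total = 701 / 0.0451

Q ≈ 15500 W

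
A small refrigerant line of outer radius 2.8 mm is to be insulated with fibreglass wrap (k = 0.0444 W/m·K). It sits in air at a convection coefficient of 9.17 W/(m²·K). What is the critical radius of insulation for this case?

r_cr ≈ 4.84 mm

For a cylinder r_cr = k/h = 0.0444/9.17
r_cr = 4.84 mm; since the bare radius (2.8 mm) is below r_cr, adding a thin layer of insulation will *increase* heat loss.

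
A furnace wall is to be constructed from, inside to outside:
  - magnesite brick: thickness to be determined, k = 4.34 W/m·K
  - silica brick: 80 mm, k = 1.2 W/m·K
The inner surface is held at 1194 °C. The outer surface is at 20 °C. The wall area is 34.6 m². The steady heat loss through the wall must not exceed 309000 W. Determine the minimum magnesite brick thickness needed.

L ≈ 281 mm

Series thermal resistances:
R_silica brick = L/(kA) = 0.08/(1.2×34.6) = 0.001927 K/W
Sum of the known resistances R_other = 0.001927 K/W
Required total resistance R_tot = ΔT/Q_allow = 1174/309000 = 0.003799 K/W
R_magnesite brick = R_tot − R_other = 0.001873 K/W
L = R·k·A = 0.001873×4.34×34.6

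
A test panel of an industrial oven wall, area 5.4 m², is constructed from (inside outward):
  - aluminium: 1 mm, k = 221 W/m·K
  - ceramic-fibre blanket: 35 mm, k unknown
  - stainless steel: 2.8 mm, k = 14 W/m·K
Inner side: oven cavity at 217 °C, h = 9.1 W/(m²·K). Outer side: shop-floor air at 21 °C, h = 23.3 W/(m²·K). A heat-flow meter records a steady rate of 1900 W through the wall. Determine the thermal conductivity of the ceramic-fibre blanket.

k ≈ 0.0866 W/(m·K)

Treating each layer as a thermal resistance in series:
R_inner film = 1/(h_i·A) = 1/(9.1×5.4) = 0.02035 K/W
R_aluminium = L/(kA) = 0.001/(221×5.4) = 8.379×10^-7 K/W
R_stainless steel = L/(kA) = 0.0028/(14×5.4) = 3.704×10^-5 K/W
R_outer film = 1/(h_o·A) = 1/(23.3×5.4) = 0.007948 K/W
Sum of known resistances R_other = 0.02834 K/W
Total R = ΔT/Q = 196/1900 = 0.1032 K/W
R_ceramic-fibre blanket = R_total − R_other = 0.07482 K/W
k = L/(R·A) = 0.035/(0.07482×5.4)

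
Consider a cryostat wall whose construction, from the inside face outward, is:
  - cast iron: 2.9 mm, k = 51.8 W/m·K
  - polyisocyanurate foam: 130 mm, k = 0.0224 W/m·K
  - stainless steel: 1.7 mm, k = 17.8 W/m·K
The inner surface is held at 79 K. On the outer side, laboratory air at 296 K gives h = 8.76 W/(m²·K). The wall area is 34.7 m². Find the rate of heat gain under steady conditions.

Model the wall as resistances in series:
R_cast iron = L/(kA) = 0.0029/(51.8×34.7) = 1.613×10^-6 K/W
R_polyisocyanurate foam = L/(kA) = 0.13/(0.0224×34.7) = 0.1672 K/W
R_stainless steel = L/(kA) = 0.0017/(17.8×34.7) = 2.752×10^-6 K/W
R_outer film = 1/(h_o·A) = 1/(8.76×34.7) = 0.00329 K/W
R_total = 0.1705 K/W
Q = ΔT / R_total = 217 / 0.1705

Q ≈ 1270 W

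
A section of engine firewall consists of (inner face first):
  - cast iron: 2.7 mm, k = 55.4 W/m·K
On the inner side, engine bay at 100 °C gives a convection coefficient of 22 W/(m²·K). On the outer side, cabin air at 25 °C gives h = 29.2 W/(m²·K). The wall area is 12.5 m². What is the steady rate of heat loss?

Using the resistance-network approach (series):
R_inner film = 1/(h_i·A) = 1/(22×12.5) = 0.003636 K/W
R_cast iron = L/(kA) = 0.0027/(55.4×12.5) = 3.899×10^-6 K/W
R_outer film = 1/(h_o·A) = 1/(29.2×12.5) = 0.00274 K/W
R_total = 0.00638 K/W
Q = ΔT / R_total = 75 / 0.00638

Q ≈ 11800 W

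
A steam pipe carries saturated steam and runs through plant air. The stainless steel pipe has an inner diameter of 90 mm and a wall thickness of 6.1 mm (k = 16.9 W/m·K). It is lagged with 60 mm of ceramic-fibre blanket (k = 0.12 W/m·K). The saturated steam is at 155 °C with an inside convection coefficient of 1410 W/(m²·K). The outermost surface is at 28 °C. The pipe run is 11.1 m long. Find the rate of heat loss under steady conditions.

Q ≈ 1360 W

Treating each annulus and film as a series resistance:
R_inner film = 1/(h_i·2πr₁L) = 1/(1410×2π×0.045×11.1) = 2.26×10^-4 K/W
R_stainless steel pipe wall = ln(51.1/45)/(2π×16.9×11.1) = 1.079×10^-4 K/W
R_ceramic-fibre blanket = ln(111.1/51.1)/(2π×0.12×11.1) = 0.0928 K/W
R_total = 0.09313 K/W
Q = ΔT/R_total = 127/0.09313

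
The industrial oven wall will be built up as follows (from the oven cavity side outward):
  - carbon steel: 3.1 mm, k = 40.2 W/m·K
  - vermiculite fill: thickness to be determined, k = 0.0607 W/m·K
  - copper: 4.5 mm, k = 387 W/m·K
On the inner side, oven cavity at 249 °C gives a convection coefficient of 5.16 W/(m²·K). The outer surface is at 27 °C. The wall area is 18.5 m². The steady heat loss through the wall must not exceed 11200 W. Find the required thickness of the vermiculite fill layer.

L ≈ 10.5 mm

Series thermal resistances:
R_inner film = 1/(h_i·A) = 1/(5.16×18.5) = 0.01048 K/W
R_carbon steel = L/(kA) = 0.0031/(40.2×18.5) = 4.168×10^-6 K/W
R_copper = L/(kA) = 0.0045/(387×18.5) = 6.285×10^-7 K/W
Sum of the known resistances R_other = 0.01048 K/W
Required total resistance R_tot = ΔT/Q_allow = 222/11200 = 0.01982 K/W
R_vermiculite fill = R_tot − R_other = 0.009341 K/W
L = R·k·A = 0.009341×0.0607×18.5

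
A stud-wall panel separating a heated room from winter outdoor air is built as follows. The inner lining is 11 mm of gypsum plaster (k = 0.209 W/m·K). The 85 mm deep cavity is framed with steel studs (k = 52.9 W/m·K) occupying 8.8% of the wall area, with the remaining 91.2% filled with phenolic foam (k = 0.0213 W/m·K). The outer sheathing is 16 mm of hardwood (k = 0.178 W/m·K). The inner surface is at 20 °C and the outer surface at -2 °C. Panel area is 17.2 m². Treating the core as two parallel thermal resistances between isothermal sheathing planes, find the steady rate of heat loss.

Sheathing layers in series; stud and cavity paths in parallel between them.
R_inner = 0.011/(0.209×17.2) = 0.00306 K/W
R_stud  = 0.085/(52.9×0.088×17.2) = 0.001062 K/W
R_cav   = 0.085/(0.0213×0.912×17.2) = 0.2544 K/W
1/R_core = 1/R_stud + 1/R_cav → R_core = 0.001057 K/W
R_outer = 0.016/(0.178×17.2) = 0.005226 K/W
R_total = 0.009343 K/W
Q = ΔT/R_total = 22/0.009343

Q ≈ 2350 W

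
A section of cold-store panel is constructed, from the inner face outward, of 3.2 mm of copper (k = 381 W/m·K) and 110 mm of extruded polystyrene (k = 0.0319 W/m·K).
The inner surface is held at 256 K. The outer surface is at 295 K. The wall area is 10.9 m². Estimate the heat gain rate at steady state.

Q ≈ 123 W

Thermal resistances in series:
R_copper = L/(kA) = 0.0032/(381×10.9) = 7.705×10^-7 K/W
R_extruded polystyrene = L/(kA) = 0.11/(0.0319×10.9) = 0.3164 K/W
R_total = 0.3164 K/W
Q = ΔT / R_total = 39 / 0.3164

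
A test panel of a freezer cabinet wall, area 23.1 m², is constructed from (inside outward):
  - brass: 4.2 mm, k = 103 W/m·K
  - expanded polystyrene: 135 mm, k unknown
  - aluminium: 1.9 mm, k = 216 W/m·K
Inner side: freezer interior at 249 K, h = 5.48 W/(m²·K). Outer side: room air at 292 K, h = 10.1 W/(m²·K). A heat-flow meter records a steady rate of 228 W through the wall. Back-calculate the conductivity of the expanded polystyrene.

Treating each layer as a thermal resistance in series:
R_inner film = 1/(h_i·A) = 1/(5.48×23.1) = 0.0079 K/W
R_brass = L/(kA) = 0.0042/(103×23.1) = 1.765×10^-6 K/W
R_aluminium = L/(kA) = 0.0019/(216×23.1) = 3.808×10^-7 K/W
R_outer film = 1/(h_o·A) = 1/(10.1×23.1) = 0.004286 K/W
Sum of known resistances R_other = 0.01219 K/W
Total R = ΔT/Q = 43/228 = 0.1886 K/W
R_expanded polystyrene = R_total − R_other = 0.1764 K/W
k = L/(R·A) = 0.135/(0.1764×23.1)

k ≈ 0.0331 W/(m·K)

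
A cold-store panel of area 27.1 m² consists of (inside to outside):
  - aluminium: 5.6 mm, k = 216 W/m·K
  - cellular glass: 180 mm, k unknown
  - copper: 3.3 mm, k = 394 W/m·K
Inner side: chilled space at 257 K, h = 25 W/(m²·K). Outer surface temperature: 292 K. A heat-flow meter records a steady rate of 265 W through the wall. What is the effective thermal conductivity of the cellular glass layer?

k ≈ 0.0509 W/(m·K)

Model the wall as resistances in series:
R_inner film = 1/(h_i·A) = 1/(25×27.1) = 0.001476 K/W
R_aluminium = L/(kA) = 0.0056/(216×27.1) = 9.567×10^-7 K/W
R_copper = L/(kA) = 0.0033/(394×27.1) = 3.091×10^-7 K/W
Sum of known resistances R_other = 0.001477 K/W
Total R = ΔT/Q = 35/265 = 0.1321 K/W
R_cellular glass = R_total − R_other = 0.1306 K/W
k = L/(R·A) = 0.18/(0.1306×27.1)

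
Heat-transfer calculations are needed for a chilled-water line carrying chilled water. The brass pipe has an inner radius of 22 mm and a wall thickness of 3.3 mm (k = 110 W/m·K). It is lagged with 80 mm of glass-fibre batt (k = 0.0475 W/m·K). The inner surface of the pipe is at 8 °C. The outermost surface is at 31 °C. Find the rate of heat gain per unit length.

Cylindrical conduction, so R = ln(r₂/r₁)/(2πkL) per layer, in series:
R_brass pipe wall = ln(25.3/22)/(2π×110×1) = 2.022×10^-4 K/W
R_glass-fibre batt = ln(105.3/25.3)/(2π×0.0475×1) = 4.778 K/W
R_total = 4.778 K/W
Q = ΔT/R_total = 23/4.778

q′ ≈ 4.81 W/m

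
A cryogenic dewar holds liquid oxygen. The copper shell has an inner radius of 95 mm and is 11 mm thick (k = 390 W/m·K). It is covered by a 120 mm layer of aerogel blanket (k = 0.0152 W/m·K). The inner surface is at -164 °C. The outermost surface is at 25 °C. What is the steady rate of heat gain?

Spherical conduction: R = (1/r_in − 1/r_out)/(4πk) per layer; series-sum.
R_copper shell = (1/0.095 − 1/0.106)/(4π×390) = 2.229×10^-4 K/W
R_aerogel blanket = (1/0.106 − 1/0.226)/(4π×0.0152) = 26.22 K/W
R_total = 26.23 K/W
Q = ΔT/R_total = 189/26.23

Q ≈ 7.21 W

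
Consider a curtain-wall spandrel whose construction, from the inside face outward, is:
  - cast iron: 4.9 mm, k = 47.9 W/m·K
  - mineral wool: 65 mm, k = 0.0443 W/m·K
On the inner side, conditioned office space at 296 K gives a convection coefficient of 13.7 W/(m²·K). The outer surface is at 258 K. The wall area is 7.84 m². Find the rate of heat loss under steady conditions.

Q ≈ 193 W

Using the resistance-network approach (series):
R_inner film = 1/(h_i·A) = 1/(13.7×7.84) = 0.00931 K/W
R_cast iron = L/(kA) = 0.0049/(47.9×7.84) = 1.305×10^-5 K/W
R_mineral wool = L/(kA) = 0.065/(0.0443×7.84) = 0.1872 K/W
R_total = 0.1965 K/W
Q = ΔT / R_total = 38 / 0.1965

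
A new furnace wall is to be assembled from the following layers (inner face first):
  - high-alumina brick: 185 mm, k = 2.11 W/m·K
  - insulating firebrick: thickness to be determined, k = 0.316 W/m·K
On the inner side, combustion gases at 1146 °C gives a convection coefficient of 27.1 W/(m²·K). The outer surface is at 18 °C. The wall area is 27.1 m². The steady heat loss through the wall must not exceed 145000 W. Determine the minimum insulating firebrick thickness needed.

Using the resistance-network approach (series):
R_inner film = 1/(h_i·A) = 1/(27.1×27.1) = 0.001362 K/W
R_high-alumina brick = L/(kA) = 0.185/(2.11×27.1) = 0.003235 K/W
Sum of the known resistances R_other = 0.004597 K/W
Required total resistance R_tot = ΔT/Q_allow = 1128/145000 = 0.007779 K/W
R_insulating firebrick = R_tot − R_other = 0.003182 K/W
L = R·k·A = 0.003182×0.316×27.1

L ≈ 27.3 mm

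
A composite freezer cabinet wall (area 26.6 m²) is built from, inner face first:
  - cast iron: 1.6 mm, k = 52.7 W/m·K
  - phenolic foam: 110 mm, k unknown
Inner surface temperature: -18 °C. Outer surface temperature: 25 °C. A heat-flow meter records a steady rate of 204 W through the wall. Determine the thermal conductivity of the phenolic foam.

Series thermal resistances:
R_cast iron = L/(kA) = 0.0016/(52.7×26.6) = 1.141×10^-6 K/W
Sum of known resistances R_other = 1.141×10^-6 K/W
Total R = ΔT/Q = 43/204 = 0.2108 K/W
R_phenolic foam = R_total − R_other = 0.2108 K/W
k = L/(R·A) = 0.11/(0.2108×26.6)

k ≈ 0.0196 W/(m·K)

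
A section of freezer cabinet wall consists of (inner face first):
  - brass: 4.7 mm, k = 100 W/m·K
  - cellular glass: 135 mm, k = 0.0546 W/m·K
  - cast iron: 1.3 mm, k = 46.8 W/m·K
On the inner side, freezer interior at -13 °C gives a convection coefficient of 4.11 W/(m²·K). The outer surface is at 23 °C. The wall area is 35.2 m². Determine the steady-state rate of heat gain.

Thermal resistances in series:
R_inner film = 1/(h_i·A) = 1/(4.11×35.2) = 0.006912 K/W
R_brass = L/(kA) = 0.0047/(100×35.2) = 1.335×10^-6 K/W
R_cellular glass = L/(kA) = 0.135/(0.0546×35.2) = 0.07024 K/W
R_cast iron = L/(kA) = 0.0013/(46.8×35.2) = 7.891×10^-7 K/W
R_total = 0.07716 K/W
Q = ΔT / R_total = 36 / 0.07716

Q ≈ 467 W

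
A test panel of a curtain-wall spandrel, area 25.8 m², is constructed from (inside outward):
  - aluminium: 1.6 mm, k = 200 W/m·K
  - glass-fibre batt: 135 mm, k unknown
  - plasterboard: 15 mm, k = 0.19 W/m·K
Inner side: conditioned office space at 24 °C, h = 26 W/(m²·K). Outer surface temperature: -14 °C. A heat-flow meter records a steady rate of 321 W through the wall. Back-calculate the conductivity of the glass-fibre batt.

Using the resistance-network approach (series):
R_inner film = 1/(h_i·A) = 1/(26×25.8) = 0.001491 K/W
R_aluminium = L/(kA) = 0.0016/(200×25.8) = 3.101×10^-7 K/W
R_plasterboard = L/(kA) = 0.015/(0.19×25.8) = 0.00306 K/W
Sum of known resistances R_other = 0.004551 K/W
Total R = ΔT/Q = 38/321 = 0.1184 K/W
R_glass-fibre batt = R_total − R_other = 0.1138 K/W
k = L/(R·A) = 0.135/(0.1138×25.8)

k ≈ 0.046 W/(m·K)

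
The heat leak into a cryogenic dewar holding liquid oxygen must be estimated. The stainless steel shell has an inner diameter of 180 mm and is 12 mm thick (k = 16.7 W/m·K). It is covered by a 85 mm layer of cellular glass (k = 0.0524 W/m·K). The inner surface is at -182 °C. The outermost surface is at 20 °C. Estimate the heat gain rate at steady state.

Q ≈ 29.8 W

Radial (spherical) resistances in series:
R_stainless steel shell = (1/0.09 − 1/0.102)/(4π×16.7) = 0.006229 K/W
R_cellular glass = (1/0.102 − 1/0.187)/(4π×0.0524) = 6.768 K/W
R_total = 6.774 K/W
Q = ΔT/R_total = 202/6.774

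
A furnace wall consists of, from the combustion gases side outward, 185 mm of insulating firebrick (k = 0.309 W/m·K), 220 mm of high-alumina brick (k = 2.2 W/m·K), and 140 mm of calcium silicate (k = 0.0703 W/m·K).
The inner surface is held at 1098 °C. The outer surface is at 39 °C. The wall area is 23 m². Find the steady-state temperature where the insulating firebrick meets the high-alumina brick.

T ≈ 862 °C

Series thermal resistances:
R_insulating firebrick = L/(kA) = 0.185/(0.309×23) = 0.02603 K/W
R_high-alumina brick = L/(kA) = 0.22/(2.2×23) = 0.004348 K/W
R_calcium silicate = L/(kA) = 0.14/(0.0703×23) = 0.08659 K/W
R_total = 0.117 K/W;  Q = ΔT/R_total = 1059/0.117 = 9054 W
T_interface = T_inner − Q·ΣR(inner→interface) = 1098 − 9050×0.02603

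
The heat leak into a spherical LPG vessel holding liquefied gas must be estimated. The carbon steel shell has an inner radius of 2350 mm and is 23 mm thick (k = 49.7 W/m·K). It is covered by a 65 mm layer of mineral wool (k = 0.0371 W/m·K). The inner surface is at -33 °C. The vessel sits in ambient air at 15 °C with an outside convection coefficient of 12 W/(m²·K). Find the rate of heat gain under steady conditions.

Radial (spherical) resistances in series:
R_carbon steel shell = (1/2.35 − 1/2.373)/(4π×49.7) = 6.604×10^-6 K/W
R_mineral wool = (1/2.373 − 1/2.438)/(4π×0.0371) = 0.0241 K/W
R_outer film = 1/(h·4πr_o²) = 1/(12×4π×2.438²) = 0.001116 K/W
R_total = 0.02522 K/W
Q = ΔT/R_total = 48/0.02522

Q ≈ 1900 W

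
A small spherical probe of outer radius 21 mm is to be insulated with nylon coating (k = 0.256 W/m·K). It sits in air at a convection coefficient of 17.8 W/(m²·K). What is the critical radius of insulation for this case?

r_cr ≈ 28.8 mm

For a sphere r_cr = 2k/h = 2×0.256/17.8
r_cr = 28.8 mm; since the bare radius (21 mm) is below r_cr, adding a thin layer of insulation will *increase* heat loss.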